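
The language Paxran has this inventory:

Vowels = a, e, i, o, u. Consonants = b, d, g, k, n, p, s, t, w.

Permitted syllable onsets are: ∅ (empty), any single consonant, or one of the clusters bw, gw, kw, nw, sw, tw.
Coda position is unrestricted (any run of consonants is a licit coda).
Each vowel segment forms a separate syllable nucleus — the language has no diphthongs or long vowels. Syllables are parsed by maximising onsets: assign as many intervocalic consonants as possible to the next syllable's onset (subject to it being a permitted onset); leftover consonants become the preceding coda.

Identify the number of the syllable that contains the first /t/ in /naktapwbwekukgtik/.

Nuclei (vowels): a, a, e, u, i → 5 syllables.
σ1/σ2 boundary: /kt/; trying suffixes from longest down, /t/ is the first permitted one, so coda /k/ | onset /t/.
σ2/σ3 boundary: /pwbw/ splits as /pw/ + /bw/ (/bw/ is the longest suffix that is a licit onset).
σ3/σ4 boundary: just /k/ — single C goes to the following onset.
σ4/σ5 boundary: /kgt/ — longest licit onset from the right is /t/, leaving /kg/ as coda.
So the parse is nak.tapw.bwe.kukg.tik.
The first /t/ is in the onset of syllable 2 (/tapw/).

2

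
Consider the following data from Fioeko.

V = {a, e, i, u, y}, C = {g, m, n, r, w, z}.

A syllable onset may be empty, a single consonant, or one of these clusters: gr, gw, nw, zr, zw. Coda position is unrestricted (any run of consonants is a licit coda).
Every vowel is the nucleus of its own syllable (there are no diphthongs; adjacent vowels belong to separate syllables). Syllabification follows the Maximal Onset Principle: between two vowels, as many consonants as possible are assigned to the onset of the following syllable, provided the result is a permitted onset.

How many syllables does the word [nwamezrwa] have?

3

The vowels are a, e, a — 3 nuclei, so 3 syllables.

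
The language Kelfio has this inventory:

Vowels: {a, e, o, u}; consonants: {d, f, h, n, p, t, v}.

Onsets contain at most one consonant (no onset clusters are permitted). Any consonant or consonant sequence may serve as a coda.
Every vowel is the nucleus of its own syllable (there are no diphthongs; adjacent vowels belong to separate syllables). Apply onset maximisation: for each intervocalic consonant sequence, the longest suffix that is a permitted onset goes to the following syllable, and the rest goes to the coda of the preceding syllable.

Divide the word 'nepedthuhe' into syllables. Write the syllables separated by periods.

Nuclei (vowels): e, e, u, e → 4 syllables.
σ1/σ2 boundary: /p/ → onset of the next syllable (single consonants are always licit onsets).
σ2/σ3 boundary: cluster /dth/ — the longest permitted-onset suffix is /h/; onset = /h/, preceding coda = /dt/.
σ3/σ4 boundary: /h/ is a single consonant, so it becomes the next onset.

ne.pedt.hu.he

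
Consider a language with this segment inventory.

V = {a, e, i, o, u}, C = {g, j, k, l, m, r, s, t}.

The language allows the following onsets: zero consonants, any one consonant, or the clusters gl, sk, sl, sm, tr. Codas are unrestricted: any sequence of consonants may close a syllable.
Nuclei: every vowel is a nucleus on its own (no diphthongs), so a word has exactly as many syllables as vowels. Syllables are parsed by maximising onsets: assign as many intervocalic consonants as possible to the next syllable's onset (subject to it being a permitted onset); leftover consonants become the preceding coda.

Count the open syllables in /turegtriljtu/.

2

Vowels present: u, e, i, u; each is a nucleus, giving 4 syllables.
Between /u/ (V1) and /e/ (V2): just /r/ — single C goes to the following onset.
Between /e/ (V2) and /i/ (V3): /gtr/ splits as /g/ + /tr/ (/tr/ is the longest suffix that is a licit onset).
Between /i/ (V3) and /u/ (V4): /ljt/ — longest licit onset from the right is /t/, leaving /lj/ as coda.
Syllabification: tu.reg.trilj.tu.
Classifying each syllable: /tu/ (open), /reg/ (closed), /trilj/ (closed), /tu/ (open).
Open syllables: 2.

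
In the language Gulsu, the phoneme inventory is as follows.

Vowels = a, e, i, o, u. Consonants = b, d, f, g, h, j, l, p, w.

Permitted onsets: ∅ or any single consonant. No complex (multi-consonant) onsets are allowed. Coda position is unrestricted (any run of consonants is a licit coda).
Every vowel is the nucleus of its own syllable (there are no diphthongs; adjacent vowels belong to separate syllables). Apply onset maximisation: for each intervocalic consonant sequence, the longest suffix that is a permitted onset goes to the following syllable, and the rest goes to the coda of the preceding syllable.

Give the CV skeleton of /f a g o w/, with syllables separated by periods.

CV.CVC

Vowels present: a, o; each is a nucleus, giving 2 syllables.
Between /a/ (V1) and /o/ (V2): /g/ → onset of the next syllable (single consonants are always licit onsets).
Result: fa.gow.
Mapping each syllable to C/V: /fa/ → CV, /gow/ → CVC.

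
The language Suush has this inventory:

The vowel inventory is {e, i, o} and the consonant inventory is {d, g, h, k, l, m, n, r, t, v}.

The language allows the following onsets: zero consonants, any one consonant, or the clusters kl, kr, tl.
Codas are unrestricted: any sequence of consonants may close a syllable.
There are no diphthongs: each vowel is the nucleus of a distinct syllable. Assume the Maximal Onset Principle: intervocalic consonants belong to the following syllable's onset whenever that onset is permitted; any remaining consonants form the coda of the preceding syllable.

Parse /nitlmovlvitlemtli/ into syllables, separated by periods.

The vowels are i, o, i, e, i — 5 nuclei, so 5 syllables.
V1 /i/ – V2 /o/: cluster /tlm/ — the longest permitted-onset suffix is /m/; onset = /m/, preceding coda = /tl/.
V2 /o/ – V3 /i/: /vlv/ splits as /vl/ + /v/ (/v/ is the longest suffix that is a licit onset).
V3 /i/ – V4 /e/: cluster /tl/ — /tl/ is itself a permitted onset, so the whole cluster goes right; preceding coda = ∅.
V4 /e/ – V5 /i/: cluster /mtl/ — the longest permitted-onset suffix is /tl/; onset = /tl/, preceding coda = /m/.

nitl.movl.vi.tlem.tli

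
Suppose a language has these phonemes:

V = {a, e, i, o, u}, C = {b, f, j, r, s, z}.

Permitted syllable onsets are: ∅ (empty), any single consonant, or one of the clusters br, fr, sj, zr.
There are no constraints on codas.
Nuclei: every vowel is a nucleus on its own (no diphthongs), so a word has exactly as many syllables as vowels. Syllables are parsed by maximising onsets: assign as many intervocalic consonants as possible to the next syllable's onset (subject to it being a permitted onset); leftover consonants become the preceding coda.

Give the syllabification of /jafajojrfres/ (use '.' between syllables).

ja.fa.jojr.fres

Nuclei (vowels): a, a, o, e → 4 syllables.
/a…a/ gap (V1→V2): /f/ → onset of the next syllable (single consonants are always licit onsets).
/a…o/ gap (V2→V3): /j/ is a single consonant, so it becomes the next onset.
/o…e/ gap (V3→V4): cluster /jrfr/ — the longest permitted-onset suffix is /fr/; onset = /fr/, preceding coda = /jr/.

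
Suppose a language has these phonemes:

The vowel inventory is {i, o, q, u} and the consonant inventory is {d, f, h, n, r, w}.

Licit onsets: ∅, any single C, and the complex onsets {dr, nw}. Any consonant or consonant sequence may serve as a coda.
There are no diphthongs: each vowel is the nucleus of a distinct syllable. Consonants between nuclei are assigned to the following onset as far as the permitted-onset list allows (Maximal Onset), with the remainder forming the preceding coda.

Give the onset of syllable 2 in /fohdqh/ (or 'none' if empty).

Nuclei (vowels): o, q → 2 syllables.
Between /o/ (V1) and /q/ (V2): /hd/ — longest licit onset from the right is /d/, leaving /h/ as coda.
Syllabification: foh.dqh.
Syllable 2 is /dqh/: onset /d/, nucleus /q/, coda /h/.

d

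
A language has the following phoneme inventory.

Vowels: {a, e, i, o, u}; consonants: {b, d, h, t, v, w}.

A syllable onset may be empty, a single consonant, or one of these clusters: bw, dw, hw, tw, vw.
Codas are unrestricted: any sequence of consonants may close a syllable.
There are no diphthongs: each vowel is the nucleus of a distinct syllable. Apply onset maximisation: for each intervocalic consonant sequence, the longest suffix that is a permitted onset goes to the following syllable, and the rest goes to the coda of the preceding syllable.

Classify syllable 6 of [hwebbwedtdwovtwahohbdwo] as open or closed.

Vowels present: e, e, o, a, o, o; each is a nucleus, giving 6 syllables.
Between /e/ (V1) and /e/ (V2): cluster /bbw/ — the longest permitted-onset suffix is /bw/; onset = /bw/, preceding coda = /b/.
Between /e/ (V2) and /o/ (V3): /dtdw/ splits as /dt/ + /dw/ (/dw/ is the longest suffix that is a licit onset).
Between /o/ (V3) and /a/ (V4): /vtw/ — longest licit onset from the right is /tw/, leaving /v/ as coda.
Between /a/ (V4) and /o/ (V5): /h/ → onset of the next syllable (single consonants are always licit onsets).
Between /o/ (V5) and /o/ (V6): /hbdw/ splits as /hb/ + /dw/ (/dw/ is the longest suffix that is a licit onset).
So the parse is hweb.bwedt.dwov.twa.hohb.dwo.
Syllable 6 is /dwo/; it ends in its nucleus with no coda, so it is open.

open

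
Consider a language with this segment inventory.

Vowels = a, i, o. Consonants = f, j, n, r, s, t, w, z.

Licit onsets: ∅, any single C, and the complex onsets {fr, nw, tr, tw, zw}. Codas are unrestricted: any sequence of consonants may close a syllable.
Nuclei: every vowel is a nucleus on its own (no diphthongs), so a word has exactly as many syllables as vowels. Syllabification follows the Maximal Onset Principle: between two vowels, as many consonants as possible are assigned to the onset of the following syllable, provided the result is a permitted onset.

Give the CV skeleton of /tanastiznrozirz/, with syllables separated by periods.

CV.CVC.CVCC.CV.CVCC

The vowels are a, a, i, o, i — 5 nuclei, so 5 syllables.
/a…a/ gap (V1→V2): /n/ → onset of the next syllable (single consonants are always licit onsets).
/a…i/ gap (V2→V3): cluster /st/ — the longest permitted-onset suffix is /t/; onset = /t/, preceding coda = /s/.
/i…o/ gap (V3→V4): /znr/ — longest licit onset from the right is /r/, leaving /zn/ as coda.
/o…i/ gap (V4→V5): just /z/ — single C goes to the following onset.
Putting it together: ta.nas.tizn.ro.zirz.
Mapping each syllable to C/V: /ta/ → CV, /nas/ → CVC, /tizn/ → CVCC, /ro/ → CV, /zirz/ → CVCC.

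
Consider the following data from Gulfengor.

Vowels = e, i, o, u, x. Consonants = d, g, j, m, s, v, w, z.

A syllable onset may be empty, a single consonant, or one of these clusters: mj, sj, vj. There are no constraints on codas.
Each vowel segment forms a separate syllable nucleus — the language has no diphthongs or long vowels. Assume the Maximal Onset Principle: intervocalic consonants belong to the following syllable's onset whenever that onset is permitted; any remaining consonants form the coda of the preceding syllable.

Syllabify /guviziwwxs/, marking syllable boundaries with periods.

gu.vi.ziw.wxs

Nuclei (vowels): u, i, i, x → 4 syllables.
/u…i/ gap (V1→V2): /v/ → onset of the next syllable (single consonants are always licit onsets).
/i…i/ gap (V2→V3): /z/ is a single consonant, so it becomes the next onset.
/i…x/ gap (V3→V4): /ww/ splits as /w/ + /w/ (/w/ is the longest suffix that is a licit onset).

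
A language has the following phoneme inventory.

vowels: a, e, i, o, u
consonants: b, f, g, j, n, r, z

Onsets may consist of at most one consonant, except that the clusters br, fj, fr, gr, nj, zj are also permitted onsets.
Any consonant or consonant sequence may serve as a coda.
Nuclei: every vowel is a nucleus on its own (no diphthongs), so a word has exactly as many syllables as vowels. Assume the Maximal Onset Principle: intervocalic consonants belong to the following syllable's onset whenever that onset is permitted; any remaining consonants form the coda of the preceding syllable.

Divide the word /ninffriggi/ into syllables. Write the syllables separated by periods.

ninf.frig.gi

Nuclei (vowels): i, i, i → 3 syllables.
Between /i/ (V1) and /i/ (V2): /nffr/ splits as /nf/ + /fr/ (/fr/ is the longest suffix that is a licit onset).
Between /i/ (V2) and /i/ (V3): cluster /gg/ — the longest permitted-onset suffix is /g/; onset = /g/, preceding coda = /g/.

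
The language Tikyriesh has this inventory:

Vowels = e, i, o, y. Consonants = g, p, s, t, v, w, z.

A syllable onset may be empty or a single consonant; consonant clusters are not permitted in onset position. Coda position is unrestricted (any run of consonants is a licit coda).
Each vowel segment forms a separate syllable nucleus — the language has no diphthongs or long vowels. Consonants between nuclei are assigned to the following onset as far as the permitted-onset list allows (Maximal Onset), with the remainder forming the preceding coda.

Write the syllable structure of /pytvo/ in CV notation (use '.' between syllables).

CVC.CV

Nuclei (vowels): y, o → 2 syllables.
/y…o/ gap (V1→V2): /tv/ — longest licit onset from the right is /v/, leaving /t/ as coda.
Result: pyt.vo.
Mapping each syllable to C/V: /pyt/ → CVC, /vo/ → CV.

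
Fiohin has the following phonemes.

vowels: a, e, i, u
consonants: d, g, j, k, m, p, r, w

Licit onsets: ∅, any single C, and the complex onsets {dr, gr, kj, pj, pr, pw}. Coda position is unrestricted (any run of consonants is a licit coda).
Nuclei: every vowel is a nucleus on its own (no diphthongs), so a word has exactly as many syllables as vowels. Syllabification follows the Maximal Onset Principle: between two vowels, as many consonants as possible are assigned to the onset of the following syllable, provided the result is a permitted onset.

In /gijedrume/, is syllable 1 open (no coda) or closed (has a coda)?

The vowels are i, e, u, e — 4 nuclei, so 4 syllables.
V1 /i/ – V2 /e/: /j/ is a single consonant, so it becomes the next onset.
V2 /e/ – V3 /u/: cluster /dr/ — /dr/ is itself a permitted onset, so the whole cluster goes right; preceding coda = ∅.
V3 /u/ – V4 /e/: /m/ is a single consonant, so it becomes the next onset.
Syllabification: gi.je.dru.me.
Syllable 1 is /gi/; it ends in its nucleus with no coda, so it is open.

open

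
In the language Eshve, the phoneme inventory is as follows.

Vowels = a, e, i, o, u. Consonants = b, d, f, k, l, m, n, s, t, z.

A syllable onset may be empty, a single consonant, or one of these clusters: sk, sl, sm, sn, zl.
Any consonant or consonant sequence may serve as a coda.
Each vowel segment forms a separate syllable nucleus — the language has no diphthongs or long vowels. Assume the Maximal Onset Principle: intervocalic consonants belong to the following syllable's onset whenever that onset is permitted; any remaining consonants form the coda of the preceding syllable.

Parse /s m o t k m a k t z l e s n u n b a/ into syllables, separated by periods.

The vowels are o, a, e, u, a — 5 nuclei, so 5 syllables.
σ1/σ2 boundary: /tkm/ splits as /tk/ + /m/ (/m/ is the longest suffix that is a licit onset).
σ2/σ3 boundary: cluster /ktzl/ — the longest permitted-onset suffix is /zl/; onset = /zl/, preceding coda = /kt/.
σ3/σ4 boundary: cluster /sn/ — /sn/ is itself a permitted onset, so the whole cluster goes right; preceding coda = ∅.
σ4/σ5 boundary: /nb/ — longest licit onset from the right is /b/, leaving /n/ as coda.

smotk.makt.zle.snun.ba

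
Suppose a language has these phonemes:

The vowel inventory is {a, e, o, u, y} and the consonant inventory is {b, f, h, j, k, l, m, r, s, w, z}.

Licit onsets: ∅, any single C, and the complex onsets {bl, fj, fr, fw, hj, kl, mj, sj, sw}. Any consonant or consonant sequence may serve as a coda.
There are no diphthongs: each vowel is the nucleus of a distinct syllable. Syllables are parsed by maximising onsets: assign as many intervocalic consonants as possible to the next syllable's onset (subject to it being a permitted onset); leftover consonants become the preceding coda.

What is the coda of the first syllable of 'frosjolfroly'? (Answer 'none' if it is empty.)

none

Nuclei (vowels): o, o, o, y → 4 syllables.
V1 /o/ – V2 /o/: cluster /sj/ — /sj/ is itself a permitted onset, so the whole cluster goes right; preceding coda = ∅.
V2 /o/ – V3 /o/: /lfr/; trying suffixes from longest down, /fr/ is the first permitted one, so coda /l/ | onset /fr/.
V3 /o/ – V4 /y/: just /l/ — single C goes to the following onset.
So the parse is fro.sjol.fro.ly.
Syllable 1 is /fro/: onset /fr/, nucleus /o/, coda ∅.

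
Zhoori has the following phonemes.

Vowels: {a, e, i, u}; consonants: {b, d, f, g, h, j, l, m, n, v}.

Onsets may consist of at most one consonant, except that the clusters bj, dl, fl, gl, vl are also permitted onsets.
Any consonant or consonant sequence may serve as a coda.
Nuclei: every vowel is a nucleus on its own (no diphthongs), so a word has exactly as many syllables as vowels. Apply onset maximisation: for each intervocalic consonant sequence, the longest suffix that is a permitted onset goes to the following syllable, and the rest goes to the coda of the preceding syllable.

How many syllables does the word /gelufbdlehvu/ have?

The vowels are e, u, e, u — 4 nuclei, so 4 syllables.

4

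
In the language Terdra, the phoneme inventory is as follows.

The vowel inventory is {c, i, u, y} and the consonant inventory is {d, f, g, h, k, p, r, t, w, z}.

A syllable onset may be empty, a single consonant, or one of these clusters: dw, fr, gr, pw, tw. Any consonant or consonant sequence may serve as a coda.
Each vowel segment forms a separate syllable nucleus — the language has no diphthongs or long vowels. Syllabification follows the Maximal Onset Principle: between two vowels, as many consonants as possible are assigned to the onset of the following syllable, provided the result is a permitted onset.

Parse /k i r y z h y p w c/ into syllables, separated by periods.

Nuclei (vowels): i, y, y, c → 4 syllables.
σ1/σ2 boundary: /r/ is a single consonant, so it becomes the next onset.
σ2/σ3 boundary: cluster /zh/ — the longest permitted-onset suffix is /h/; onset = /h/, preceding coda = /z/.
σ3/σ4 boundary: cluster /pw/ — /pw/ is itself a permitted onset, so the whole cluster goes right; preceding coda = ∅.

ki.ryz.hy.pwc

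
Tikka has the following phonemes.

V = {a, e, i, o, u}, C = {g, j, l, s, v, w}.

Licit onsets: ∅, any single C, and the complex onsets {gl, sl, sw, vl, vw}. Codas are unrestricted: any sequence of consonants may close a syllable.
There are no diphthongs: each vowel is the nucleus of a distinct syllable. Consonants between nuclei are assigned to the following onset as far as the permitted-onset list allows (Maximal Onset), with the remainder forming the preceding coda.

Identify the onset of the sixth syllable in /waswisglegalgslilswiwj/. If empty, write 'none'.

sw

Vowels present: a, i, e, a, i, i; each is a nucleus, giving 6 syllables.
Between /a/ (V1) and /i/ (V2): /sw/ is a licit onset in full, so it all attaches to the next syllable.
Between /i/ (V2) and /e/ (V3): cluster /sgl/ — the longest permitted-onset suffix is /gl/; onset = /gl/, preceding coda = /s/.
Between /e/ (V3) and /a/ (V4): /g/ → onset of the next syllable (single consonants are always licit onsets).
Between /a/ (V4) and /i/ (V5): /lgsl/; trying suffixes from longest down, /sl/ is the first permitted one, so coda /lg/ | onset /sl/.
Between /i/ (V5) and /i/ (V6): /lsw/ — longest licit onset from the right is /sw/, leaving /l/ as coda.
Result: wa.swis.gle.galg.slil.swiwj.
Syllable 6 is /swiwj/: onset /sw/, nucleus /i/, coda /wj/.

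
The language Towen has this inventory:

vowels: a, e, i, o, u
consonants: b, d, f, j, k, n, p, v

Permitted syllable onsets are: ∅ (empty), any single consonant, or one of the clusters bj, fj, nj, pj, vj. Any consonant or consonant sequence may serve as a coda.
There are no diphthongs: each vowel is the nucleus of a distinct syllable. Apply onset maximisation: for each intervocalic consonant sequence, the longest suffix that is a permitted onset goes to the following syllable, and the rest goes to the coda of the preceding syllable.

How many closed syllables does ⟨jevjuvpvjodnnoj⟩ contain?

The vowels are e, u, o, o — 4 nuclei, so 4 syllables.
σ1/σ2 boundary: /vj/ — entire cluster is a permitted onset → onset /vj/, coda ∅.
σ2/σ3 boundary: /vpvj/ splits as /vp/ + /vj/ (/vj/ is the longest suffix that is a licit onset).
σ3/σ4 boundary: cluster /dnn/ — the longest permitted-onset suffix is /n/; onset = /n/, preceding coda = /dn/.
Syllabification: je.vjuvp.vjodn.noj.
Classifying each syllable: /je/ (open), /vjuvp/ (closed), /vjodn/ (closed), /noj/ (closed).
Closed syllables: 3.

3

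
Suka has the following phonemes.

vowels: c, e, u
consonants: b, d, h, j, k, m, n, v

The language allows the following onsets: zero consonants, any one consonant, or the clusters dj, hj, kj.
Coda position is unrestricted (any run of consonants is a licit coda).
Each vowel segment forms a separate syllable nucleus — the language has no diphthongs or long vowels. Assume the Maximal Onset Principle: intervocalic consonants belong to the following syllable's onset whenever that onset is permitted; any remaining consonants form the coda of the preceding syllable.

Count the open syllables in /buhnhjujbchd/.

0

Vowels present: u, u, c; each is a nucleus, giving 3 syllables.
Between /u/ (V1) and /u/ (V2): /hnhj/ — longest licit onset from the right is /hj/, leaving /hn/ as coda.
Between /u/ (V2) and /c/ (V3): /jb/ — longest licit onset from the right is /b/, leaving /j/ as coda.
So the parse is buhn.hjuj.bchd.
Classifying each syllable: /buhn/ (closed), /hjuj/ (closed), /bchd/ (closed).
Open syllables: 0.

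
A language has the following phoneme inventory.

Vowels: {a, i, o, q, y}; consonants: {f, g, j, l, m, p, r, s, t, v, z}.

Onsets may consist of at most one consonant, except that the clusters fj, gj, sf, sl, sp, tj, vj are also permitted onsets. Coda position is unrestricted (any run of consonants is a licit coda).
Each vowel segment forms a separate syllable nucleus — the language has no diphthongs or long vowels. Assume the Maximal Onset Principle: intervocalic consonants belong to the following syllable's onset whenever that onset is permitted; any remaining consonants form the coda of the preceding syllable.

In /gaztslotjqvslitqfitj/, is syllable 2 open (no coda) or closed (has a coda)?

Vowels present: a, o, q, i, q, i; each is a nucleus, giving 6 syllables.
σ1/σ2 boundary: cluster /ztsl/ — the longest permitted-onset suffix is /sl/; onset = /sl/, preceding coda = /zt/.
σ2/σ3 boundary: /tj/ is a licit onset in full, so it all attaches to the next syllable.
σ3/σ4 boundary: /vsl/ — longest licit onset from the right is /sl/, leaving /v/ as coda.
σ4/σ5 boundary: /t/ → onset of the next syllable (single consonants are always licit onsets).
σ5/σ6 boundary: just /f/ — single C goes to the following onset.
Syllabification: gazt.slo.tjqv.sli.tq.fitj.
Syllable 2 is /slo/; it ends in its nucleus with no coda, so it is open.

open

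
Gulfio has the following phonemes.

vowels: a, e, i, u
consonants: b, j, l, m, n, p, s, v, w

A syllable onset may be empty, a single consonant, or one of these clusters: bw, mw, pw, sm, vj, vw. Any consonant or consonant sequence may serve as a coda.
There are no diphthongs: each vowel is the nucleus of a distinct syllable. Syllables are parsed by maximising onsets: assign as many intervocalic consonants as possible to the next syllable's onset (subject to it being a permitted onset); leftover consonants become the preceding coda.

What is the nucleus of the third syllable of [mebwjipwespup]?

Nuclei (vowels): e, i, e, u → 4 syllables.
The third nucleus (vowel 3 from the left) is /e/.

e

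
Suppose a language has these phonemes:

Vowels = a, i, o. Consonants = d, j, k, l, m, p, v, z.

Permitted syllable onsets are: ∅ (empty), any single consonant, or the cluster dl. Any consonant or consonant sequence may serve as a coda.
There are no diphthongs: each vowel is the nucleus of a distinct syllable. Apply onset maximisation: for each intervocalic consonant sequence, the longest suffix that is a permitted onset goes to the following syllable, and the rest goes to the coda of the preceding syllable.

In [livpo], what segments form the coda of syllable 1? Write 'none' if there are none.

Vowels present: i, o; each is a nucleus, giving 2 syllables.
/i…o/ gap (V1→V2): /vp/; trying suffixes from longest down, /p/ is the first permitted one, so coda /v/ | onset /p/.
Syllabification: liv.po.
Syllable 1 is /liv/: onset /l/, nucleus /i/, coda /v/.

v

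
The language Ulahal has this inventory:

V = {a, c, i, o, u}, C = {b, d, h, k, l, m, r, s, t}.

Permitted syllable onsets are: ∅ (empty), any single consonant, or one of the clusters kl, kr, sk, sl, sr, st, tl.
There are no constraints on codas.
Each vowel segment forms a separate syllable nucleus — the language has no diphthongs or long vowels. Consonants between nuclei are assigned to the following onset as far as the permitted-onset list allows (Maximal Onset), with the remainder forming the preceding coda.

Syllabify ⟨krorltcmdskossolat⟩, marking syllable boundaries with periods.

krorl.tcmd.skos.so.lat

Vowels present: o, c, o, o, a; each is a nucleus, giving 5 syllables.
/o…c/ gap (V1→V2): /rlt/; trying suffixes from longest down, /t/ is the first permitted one, so coda /rl/ | onset /t/.
/c…o/ gap (V2→V3): /mdsk/ splits as /md/ + /sk/ (/sk/ is the longest suffix that is a licit onset).
/o…o/ gap (V3→V4): /ss/ splits as /s/ + /s/ (/s/ is the longest suffix that is a licit onset).
/o…a/ gap (V4→V5): /l/ → onset of the next syllable (single consonants are always licit onsets).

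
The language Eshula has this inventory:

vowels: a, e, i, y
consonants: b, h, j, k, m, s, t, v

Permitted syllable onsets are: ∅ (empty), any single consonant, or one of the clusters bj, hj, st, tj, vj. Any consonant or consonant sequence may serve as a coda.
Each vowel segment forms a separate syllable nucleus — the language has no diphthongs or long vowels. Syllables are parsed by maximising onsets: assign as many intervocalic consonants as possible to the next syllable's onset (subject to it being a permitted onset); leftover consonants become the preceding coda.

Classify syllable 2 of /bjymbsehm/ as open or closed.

The vowels are y, e — 2 nuclei, so 2 syllables.
σ1/σ2 boundary: cluster /mbs/ — the longest permitted-onset suffix is /s/; onset = /s/, preceding coda = /mb/.
So the parse is bjymb.sehm.
Syllable 2 is /sehm/ with coda /hm/, so it is closed.

closed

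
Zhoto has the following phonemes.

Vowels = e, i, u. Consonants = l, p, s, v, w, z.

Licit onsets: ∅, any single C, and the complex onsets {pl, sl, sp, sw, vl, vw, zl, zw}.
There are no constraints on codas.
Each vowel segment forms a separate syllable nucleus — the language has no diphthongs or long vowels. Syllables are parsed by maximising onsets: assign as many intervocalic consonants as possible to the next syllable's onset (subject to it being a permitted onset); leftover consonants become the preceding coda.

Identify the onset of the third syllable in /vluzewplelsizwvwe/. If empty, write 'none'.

pl

Nuclei (vowels): u, e, e, i, e → 5 syllables.
Between /u/ (V1) and /e/ (V2): just /z/ — single C goes to the following onset.
Between /e/ (V2) and /e/ (V3): /wpl/ splits as /w/ + /pl/ (/pl/ is the longest suffix that is a licit onset).
Between /e/ (V3) and /i/ (V4): /ls/ — longest licit onset from the right is /s/, leaving /l/ as coda.
Between /i/ (V4) and /e/ (V5): /zwvw/ — longest licit onset from the right is /vw/, leaving /zw/ as coda.
Syllabification: vlu.zew.plel.sizw.vwe.
Syllable 3 is /plel/: onset /pl/, nucleus /e/, coda /l/.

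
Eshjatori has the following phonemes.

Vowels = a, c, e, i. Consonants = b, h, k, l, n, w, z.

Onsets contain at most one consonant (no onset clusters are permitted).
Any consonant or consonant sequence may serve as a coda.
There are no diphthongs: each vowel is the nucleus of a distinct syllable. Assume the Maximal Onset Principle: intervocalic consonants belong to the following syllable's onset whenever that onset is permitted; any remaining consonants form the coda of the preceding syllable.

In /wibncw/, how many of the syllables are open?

0

The vowels are i, c — 2 nuclei, so 2 syllables.
V1 /i/ – V2 /c/: /bn/ — longest licit onset from the right is /n/, leaving /b/ as coda.
Putting it together: wib.ncw.
Classifying each syllable: /wib/ (closed), /ncw/ (closed).
Open syllables: 0.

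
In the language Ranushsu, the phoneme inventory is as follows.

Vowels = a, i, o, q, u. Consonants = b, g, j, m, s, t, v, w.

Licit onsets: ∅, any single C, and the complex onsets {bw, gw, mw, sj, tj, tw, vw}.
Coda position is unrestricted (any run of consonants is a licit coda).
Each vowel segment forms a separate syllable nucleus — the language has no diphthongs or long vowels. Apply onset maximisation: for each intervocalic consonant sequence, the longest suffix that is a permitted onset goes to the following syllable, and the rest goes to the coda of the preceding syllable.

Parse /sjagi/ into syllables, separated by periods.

sja.gi

Vowels present: a, i; each is a nucleus, giving 2 syllables.
V1 /a/ – V2 /i/: /g/ is a single consonant, so it becomes the next onset.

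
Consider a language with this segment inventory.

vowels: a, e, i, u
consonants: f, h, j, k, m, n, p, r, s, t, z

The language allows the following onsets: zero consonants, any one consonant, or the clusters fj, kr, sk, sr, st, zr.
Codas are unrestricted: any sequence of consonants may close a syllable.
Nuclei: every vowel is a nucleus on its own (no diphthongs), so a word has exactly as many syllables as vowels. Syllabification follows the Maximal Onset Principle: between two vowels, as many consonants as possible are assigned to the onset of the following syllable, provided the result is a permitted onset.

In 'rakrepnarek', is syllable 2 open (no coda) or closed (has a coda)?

closed

Nuclei (vowels): a, e, a, e → 4 syllables.
σ1/σ2 boundary: /kr/ is a licit onset in full, so it all attaches to the next syllable.
σ2/σ3 boundary: /pn/ splits as /p/ + /n/ (/n/ is the longest suffix that is a licit onset).
σ3/σ4 boundary: /r/ is a single consonant, so it becomes the next onset.
So the parse is ra.krep.na.rek.
Syllable 2 is /krep/ with coda /p/, so it is closed.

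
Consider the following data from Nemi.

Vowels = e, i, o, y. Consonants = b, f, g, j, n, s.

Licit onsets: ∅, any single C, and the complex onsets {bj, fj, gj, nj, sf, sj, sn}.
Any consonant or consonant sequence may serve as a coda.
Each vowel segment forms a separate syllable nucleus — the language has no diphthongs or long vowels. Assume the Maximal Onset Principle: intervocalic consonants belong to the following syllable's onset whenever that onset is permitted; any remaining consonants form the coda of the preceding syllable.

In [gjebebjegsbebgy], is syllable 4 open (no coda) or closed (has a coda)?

The vowels are e, e, e, e, y — 5 nuclei, so 5 syllables.
V1 /e/ – V2 /e/: just /b/ — single C goes to the following onset.
V2 /e/ – V3 /e/: cluster /bj/ — /bj/ is itself a permitted onset, so the whole cluster goes right; preceding coda = ∅.
V3 /e/ – V4 /e/: /gsb/; trying suffixes from longest down, /b/ is the first permitted one, so coda /gs/ | onset /b/.
V4 /e/ – V5 /y/: /bg/; trying suffixes from longest down, /g/ is the first permitted one, so coda /b/ | onset /g/.
So the parse is gje.be.bjegs.beb.gy.
Syllable 4 is /beb/ with coda /b/, so it is closed.

closed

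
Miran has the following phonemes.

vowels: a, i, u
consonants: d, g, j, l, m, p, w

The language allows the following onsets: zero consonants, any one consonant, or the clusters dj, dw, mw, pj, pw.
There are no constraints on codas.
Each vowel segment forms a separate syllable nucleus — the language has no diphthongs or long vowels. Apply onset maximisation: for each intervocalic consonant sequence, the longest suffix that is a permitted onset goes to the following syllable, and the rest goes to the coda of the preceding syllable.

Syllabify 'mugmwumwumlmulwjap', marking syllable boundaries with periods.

mug.mwu.mwuml.mulw.jap

Vowels present: u, u, u, u, a; each is a nucleus, giving 5 syllables.
V1 /u/ – V2 /u/: /gmw/; trying suffixes from longest down, /mw/ is the first permitted one, so coda /g/ | onset /mw/.
V2 /u/ – V3 /u/: /mw/ is a licit onset in full, so it all attaches to the next syllable.
V3 /u/ – V4 /u/: /mlm/; trying suffixes from longest down, /m/ is the first permitted one, so coda /ml/ | onset /m/.
V4 /u/ – V5 /a/: /lwj/; trying suffixes from longest down, /j/ is the first permitted one, so coda /lw/ | onset /j/.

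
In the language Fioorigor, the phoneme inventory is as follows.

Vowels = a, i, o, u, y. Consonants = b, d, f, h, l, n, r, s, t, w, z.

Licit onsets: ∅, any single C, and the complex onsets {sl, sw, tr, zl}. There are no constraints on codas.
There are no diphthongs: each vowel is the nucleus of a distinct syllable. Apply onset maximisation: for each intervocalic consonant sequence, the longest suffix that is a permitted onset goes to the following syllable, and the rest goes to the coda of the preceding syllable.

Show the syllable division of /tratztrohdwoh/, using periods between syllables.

Vowels present: a, o, o; each is a nucleus, giving 3 syllables.
σ1/σ2 boundary: /tztr/ — longest licit onset from the right is /tr/, leaving /tz/ as coda.
σ2/σ3 boundary: /hdw/ splits as /hd/ + /w/ (/w/ is the longest suffix that is a licit onset).

tratz.trohd.woh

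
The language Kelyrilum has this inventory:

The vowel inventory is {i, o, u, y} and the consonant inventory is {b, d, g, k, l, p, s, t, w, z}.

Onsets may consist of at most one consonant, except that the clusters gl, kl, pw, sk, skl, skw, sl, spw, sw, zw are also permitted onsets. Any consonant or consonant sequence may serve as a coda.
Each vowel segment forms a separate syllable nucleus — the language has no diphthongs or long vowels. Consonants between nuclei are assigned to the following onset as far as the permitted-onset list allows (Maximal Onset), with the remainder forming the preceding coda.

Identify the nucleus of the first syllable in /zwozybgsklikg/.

The vowels are o, y, i — 3 nuclei, so 3 syllables.
The first nucleus (vowel 1 from the left) is /o/.

o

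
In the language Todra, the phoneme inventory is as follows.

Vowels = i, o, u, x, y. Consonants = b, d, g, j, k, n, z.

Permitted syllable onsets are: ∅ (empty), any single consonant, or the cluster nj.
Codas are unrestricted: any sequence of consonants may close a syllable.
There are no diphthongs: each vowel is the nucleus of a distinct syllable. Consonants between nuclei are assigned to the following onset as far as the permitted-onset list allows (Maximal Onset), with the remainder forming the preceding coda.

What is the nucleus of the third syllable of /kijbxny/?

Nuclei (vowels): i, x, y → 3 syllables.
The third nucleus (vowel 3 from the left) is /y/.

y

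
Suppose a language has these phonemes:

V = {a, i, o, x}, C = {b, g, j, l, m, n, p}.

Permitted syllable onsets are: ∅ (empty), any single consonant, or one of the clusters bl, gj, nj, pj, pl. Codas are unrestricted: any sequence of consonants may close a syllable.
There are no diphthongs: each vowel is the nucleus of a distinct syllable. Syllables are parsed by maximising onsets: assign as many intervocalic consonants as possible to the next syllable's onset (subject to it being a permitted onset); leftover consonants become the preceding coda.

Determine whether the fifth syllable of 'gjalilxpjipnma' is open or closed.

open

Nuclei (vowels): a, i, x, i, a → 5 syllables.
Between /a/ (V1) and /i/ (V2): just /l/ — single C goes to the following onset.
Between /i/ (V2) and /x/ (V3): just /l/ — single C goes to the following onset.
Between /x/ (V3) and /i/ (V4): /pj/ — entire cluster is a permitted onset → onset /pj/, coda ∅.
Between /i/ (V4) and /a/ (V5): /pnm/; trying suffixes from longest down, /m/ is the first permitted one, so coda /pn/ | onset /m/.
Syllabification: gja.li.lx.pjipn.ma.
Syllable 5 is /ma/; it ends in its nucleus with no coda, so it is open.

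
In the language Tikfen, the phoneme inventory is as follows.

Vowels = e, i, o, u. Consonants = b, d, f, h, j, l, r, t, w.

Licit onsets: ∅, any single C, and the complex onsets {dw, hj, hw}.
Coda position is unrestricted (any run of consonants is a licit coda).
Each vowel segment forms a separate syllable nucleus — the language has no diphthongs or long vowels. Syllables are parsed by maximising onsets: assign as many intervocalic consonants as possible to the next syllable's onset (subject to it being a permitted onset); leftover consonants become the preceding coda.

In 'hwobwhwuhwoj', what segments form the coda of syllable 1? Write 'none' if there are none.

The vowels are o, u, o — 3 nuclei, so 3 syllables.
Between /o/ (V1) and /u/ (V2): /bwhw/; trying suffixes from longest down, /hw/ is the first permitted one, so coda /bw/ | onset /hw/.
Between /u/ (V2) and /o/ (V3): /hw/ — entire cluster is a permitted onset → onset /hw/, coda ∅.
Putting it together: hwobw.hwu.hwoj.
Syllable 1 is /hwobw/: onset /hw/, nucleus /o/, coda /bw/.

bw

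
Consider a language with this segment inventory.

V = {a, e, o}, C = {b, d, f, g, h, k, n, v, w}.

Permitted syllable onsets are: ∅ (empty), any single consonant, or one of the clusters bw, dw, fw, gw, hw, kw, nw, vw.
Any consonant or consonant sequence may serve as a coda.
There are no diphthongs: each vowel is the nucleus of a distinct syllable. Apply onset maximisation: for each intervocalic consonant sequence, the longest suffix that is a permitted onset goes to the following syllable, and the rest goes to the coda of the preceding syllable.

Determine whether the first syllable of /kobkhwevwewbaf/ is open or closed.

closed

The vowels are o, e, e, a — 4 nuclei, so 4 syllables.
V1 /o/ – V2 /e/: /bkhw/ — longest licit onset from the right is /hw/, leaving /bk/ as coda.
V2 /e/ – V3 /e/: /vw/ — entire cluster is a permitted onset → onset /vw/, coda ∅.
V3 /e/ – V4 /a/: /wb/; trying suffixes from longest down, /b/ is the first permitted one, so coda /w/ | onset /b/.
So the parse is kobk.hwe.vwew.baf.
Syllable 1 is /kobk/ with coda /bk/, so it is closed.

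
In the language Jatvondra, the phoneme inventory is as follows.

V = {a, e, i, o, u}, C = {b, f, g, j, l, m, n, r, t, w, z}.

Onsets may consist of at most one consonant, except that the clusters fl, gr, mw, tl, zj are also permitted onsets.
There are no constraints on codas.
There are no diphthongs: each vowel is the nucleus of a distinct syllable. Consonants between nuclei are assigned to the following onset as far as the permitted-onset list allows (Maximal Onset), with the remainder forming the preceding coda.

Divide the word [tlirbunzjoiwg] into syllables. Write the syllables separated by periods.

Vowels present: i, u, o, i; each is a nucleus, giving 4 syllables.
/i…u/ gap (V1→V2): /rb/ splits as /r/ + /b/ (/b/ is the longest suffix that is a licit onset).
/u…o/ gap (V2→V3): /nzj/ — longest licit onset from the right is /zj/, leaving /n/ as coda.
/o…i/ gap (V3→V4): hiatus — the boundary sits between the two vowels.

tlir.bun.zjo.iwg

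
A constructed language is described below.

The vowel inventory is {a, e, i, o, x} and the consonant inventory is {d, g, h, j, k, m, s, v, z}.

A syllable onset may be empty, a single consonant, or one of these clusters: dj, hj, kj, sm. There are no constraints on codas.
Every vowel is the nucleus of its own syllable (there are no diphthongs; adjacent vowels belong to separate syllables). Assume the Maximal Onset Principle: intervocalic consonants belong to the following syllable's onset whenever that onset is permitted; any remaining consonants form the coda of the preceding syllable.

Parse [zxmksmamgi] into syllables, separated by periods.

Nuclei (vowels): x, a, i → 3 syllables.
V1 /x/ – V2 /a/: /mksm/ splits as /mk/ + /sm/ (/sm/ is the longest suffix that is a licit onset).
V2 /a/ – V3 /i/: cluster /mg/ — the longest permitted-onset suffix is /g/; onset = /g/, preceding coda = /m/.

zxmk.smam.gi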